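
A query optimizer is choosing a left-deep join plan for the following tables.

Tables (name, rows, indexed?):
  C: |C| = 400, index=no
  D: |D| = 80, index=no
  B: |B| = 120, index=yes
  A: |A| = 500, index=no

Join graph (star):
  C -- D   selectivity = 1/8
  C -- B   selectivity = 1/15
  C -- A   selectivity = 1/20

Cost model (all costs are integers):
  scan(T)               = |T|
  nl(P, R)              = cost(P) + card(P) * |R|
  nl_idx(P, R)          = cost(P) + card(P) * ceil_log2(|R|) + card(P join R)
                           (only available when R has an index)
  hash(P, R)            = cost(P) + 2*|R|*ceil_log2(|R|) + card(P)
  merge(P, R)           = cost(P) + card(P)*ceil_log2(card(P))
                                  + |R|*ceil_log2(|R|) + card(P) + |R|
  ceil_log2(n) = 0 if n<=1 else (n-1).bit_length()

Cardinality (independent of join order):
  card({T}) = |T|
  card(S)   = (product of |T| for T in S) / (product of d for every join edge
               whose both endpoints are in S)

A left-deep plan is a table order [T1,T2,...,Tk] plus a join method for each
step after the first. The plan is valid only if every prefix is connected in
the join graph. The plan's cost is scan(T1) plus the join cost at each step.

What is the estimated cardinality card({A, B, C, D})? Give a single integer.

800000

Tables in S: A(500), B(120), C(400), D(80)
Edges inside S: C-D(d=8), C-B(d=15), C-A(d=20)
numerator = 500 * 120 * 400 * 80 = 1920000000
denominator = 8 * 15 * 20 = 2400
card(S) = 1920000000 / 2400 = 800000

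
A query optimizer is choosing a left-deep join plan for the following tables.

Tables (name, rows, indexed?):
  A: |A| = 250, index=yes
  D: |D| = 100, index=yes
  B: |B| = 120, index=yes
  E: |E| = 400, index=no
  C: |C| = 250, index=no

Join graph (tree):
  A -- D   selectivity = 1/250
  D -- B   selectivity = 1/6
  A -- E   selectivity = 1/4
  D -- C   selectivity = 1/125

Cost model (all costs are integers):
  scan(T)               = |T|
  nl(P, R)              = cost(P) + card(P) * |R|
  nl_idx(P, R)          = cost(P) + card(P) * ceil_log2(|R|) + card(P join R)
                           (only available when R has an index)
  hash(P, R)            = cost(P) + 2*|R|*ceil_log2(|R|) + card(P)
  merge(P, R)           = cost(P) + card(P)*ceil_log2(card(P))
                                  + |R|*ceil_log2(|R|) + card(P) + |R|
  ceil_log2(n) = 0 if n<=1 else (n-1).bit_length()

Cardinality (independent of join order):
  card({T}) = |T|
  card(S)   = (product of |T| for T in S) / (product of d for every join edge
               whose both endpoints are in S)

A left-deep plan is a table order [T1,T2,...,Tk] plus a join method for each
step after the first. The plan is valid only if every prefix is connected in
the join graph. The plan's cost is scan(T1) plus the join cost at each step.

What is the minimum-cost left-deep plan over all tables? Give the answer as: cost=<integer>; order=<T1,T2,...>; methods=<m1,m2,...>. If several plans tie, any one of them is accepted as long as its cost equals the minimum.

Selinger DP (subsets sized 1..n):
  {A}: scan cost=250, card=250
  {D}: scan cost=100, card=100
  {B}: scan cost=120, card=120
  {E}: scan cost=400, card=400
  {C}: scan cost=250, card=250
  {AD}: card=100; try (A,nl_idx)→1000, (D,hash)→1900, (D,nl_idx)→2100, (A,merge)→3150, (D,merge)→3300, (A,hash)→4200 …(+2); best=1000 via (A,nl_idx)
  {AE}: card=25000; try (A,hash)→4800, (E,merge)→6500, (A,merge)→6650, (E,hash)→7700, (A,nl_idx)→28600, (E,nl)→100250 …(+1); best=4800 via (A,hash)
  {BD}: card=2000; try (D,hash)→1640, (B,merge)→1860, (D,merge)→1880, (B,hash)→1880, (B,nl_idx)→2800, (D,nl_idx)→2960 …(+2); best=1640 via (D,hash)
  {CD}: card=200; try (D,hash)→1900, (D,nl_idx)→2200, (C,merge)→3150, (D,merge)→3300, (C,hash)→4200, (C,nl)→25100 …(+1); best=1900 via (D,hash)
  {ABD}: card=2000; try (B,merge)→2760, (B,hash)→2780, (B,nl_idx)→3700, (A,hash)→7640, (B,nl)→13000, (A,nl_idx)→19640 …(+2); best=2760 via (B,merge)
  {ADE}: card=10000; try (E,merge)→5800, (E,hash)→8300, (D,hash)→31200, (E,nl)→41000, (D,nl_idx)→189800, (D,merge)→405600 …(+1); best=5800 via (E,merge)
  {ACD}: card=200; try (A,nl_idx)→3700, (C,merge)→4050, (C,hash)→5100, (A,merge)→5950, (A,hash)→6100, (C,nl)→26000 …(+1); best=3700 via (A,nl_idx)
  {BCD}: card=4000; try (B,hash)→3780, (B,merge)→4660, (B,nl_idx)→7300, (C,hash)→7640, (B,nl)→25900, (C,merge)→27890 …(+1); best=3780 via (B,hash)
  {ABDE}: card=200000; try (E,hash)→11960, (B,hash)→17480, (E,merge)→30760, (B,merge)→156760, (B,nl_idx)→275800, (E,nl)→802760 …(+1); best=11960 via (E,hash)
  {ABCD}: card=4000; try (B,hash)→5580, (B,merge)→6460, (C,hash)→8760, (B,nl_idx)→9100, (A,hash)→11780, (B,nl)→27700 …(+5); best=5580 via (B,hash)
  {ACDE}: card=20000; try (E,merge)→9500, (E,hash)→11100, (C,hash)→19800, (E,nl)→83700, (C,merge)→158050, (C,nl)→2505800; best=9500 via (E,merge)
  {ABCDE}: card=400000; try (E,hash)→16780, (B,hash)→31180, (E,merge)→61580, (C,hash)→215960, (B,merge)→330460, (B,nl_idx)→549500 …(+4); best=16780 via (E,hash)

cost=16780; order=C,D,A,B,E; methods=hash,nl_idx,hash,hash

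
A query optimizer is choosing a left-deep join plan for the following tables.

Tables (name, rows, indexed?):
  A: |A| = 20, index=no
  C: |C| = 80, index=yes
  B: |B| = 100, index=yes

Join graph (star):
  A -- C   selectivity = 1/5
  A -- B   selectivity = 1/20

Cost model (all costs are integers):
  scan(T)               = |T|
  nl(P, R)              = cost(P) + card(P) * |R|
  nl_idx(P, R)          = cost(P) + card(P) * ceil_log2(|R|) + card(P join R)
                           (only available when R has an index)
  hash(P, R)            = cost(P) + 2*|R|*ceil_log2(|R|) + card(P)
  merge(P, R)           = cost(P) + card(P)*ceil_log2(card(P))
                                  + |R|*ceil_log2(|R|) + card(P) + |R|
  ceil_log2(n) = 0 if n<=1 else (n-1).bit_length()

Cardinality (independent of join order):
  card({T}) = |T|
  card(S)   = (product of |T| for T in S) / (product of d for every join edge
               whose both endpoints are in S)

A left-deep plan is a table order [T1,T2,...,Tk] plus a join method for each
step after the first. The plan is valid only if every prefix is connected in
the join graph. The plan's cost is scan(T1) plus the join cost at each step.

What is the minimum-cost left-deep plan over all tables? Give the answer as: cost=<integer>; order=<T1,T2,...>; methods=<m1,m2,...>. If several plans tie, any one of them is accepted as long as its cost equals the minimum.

Selinger DP (subsets sized 1..n):
  {A}: scan cost=20, card=20
  {C}: scan cost=80, card=80
  {B}: scan cost=100, card=100
  {AC}: card=320; try (A,hash)→360, (C,nl_idx)→480, (C,merge)→780, (A,merge)→840, (C,hash)→1160, (C,nl)→1620 …(+1); best=360 via (A,hash)
  {AB}: card=100; try (B,nl_idx)→260, (A,hash)→400, (B,merge)→940, (A,merge)→1020, (B,hash)→1440, (B,nl)→2020 …(+1); best=260 via (B,nl_idx)
  {ABC}: card=1600; try (C,hash)→1480, (C,merge)→1700, (B,hash)→2080, (C,nl_idx)→2560, (B,nl_idx)→4200, (B,merge)→4360 …(+2); best=1480 via (C,hash)

cost=1480; order=A,B,C; methods=nl_idx,hash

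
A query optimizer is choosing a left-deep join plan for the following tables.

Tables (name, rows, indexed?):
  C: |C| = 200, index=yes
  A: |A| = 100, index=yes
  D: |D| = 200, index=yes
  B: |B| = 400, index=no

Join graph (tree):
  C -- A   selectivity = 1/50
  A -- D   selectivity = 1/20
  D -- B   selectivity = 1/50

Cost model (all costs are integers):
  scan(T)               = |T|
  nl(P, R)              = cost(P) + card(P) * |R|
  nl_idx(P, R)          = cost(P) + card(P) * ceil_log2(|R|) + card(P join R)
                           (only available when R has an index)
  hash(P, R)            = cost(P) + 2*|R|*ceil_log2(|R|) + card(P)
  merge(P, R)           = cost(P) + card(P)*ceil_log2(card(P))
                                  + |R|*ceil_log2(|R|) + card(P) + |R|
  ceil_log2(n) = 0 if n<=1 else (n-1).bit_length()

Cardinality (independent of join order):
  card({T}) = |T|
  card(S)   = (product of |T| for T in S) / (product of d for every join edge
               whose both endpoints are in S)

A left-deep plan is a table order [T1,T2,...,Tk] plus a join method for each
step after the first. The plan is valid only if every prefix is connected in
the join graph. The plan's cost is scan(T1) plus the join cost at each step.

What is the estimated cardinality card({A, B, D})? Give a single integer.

8000

Tables in S: A(100), B(400), D(200)
Edges inside S: A-D(d=20), D-B(d=50)
numerator = 100 * 400 * 200 = 8000000
denominator = 20 * 50 = 1000
card(S) = 8000000 / 1000 = 8000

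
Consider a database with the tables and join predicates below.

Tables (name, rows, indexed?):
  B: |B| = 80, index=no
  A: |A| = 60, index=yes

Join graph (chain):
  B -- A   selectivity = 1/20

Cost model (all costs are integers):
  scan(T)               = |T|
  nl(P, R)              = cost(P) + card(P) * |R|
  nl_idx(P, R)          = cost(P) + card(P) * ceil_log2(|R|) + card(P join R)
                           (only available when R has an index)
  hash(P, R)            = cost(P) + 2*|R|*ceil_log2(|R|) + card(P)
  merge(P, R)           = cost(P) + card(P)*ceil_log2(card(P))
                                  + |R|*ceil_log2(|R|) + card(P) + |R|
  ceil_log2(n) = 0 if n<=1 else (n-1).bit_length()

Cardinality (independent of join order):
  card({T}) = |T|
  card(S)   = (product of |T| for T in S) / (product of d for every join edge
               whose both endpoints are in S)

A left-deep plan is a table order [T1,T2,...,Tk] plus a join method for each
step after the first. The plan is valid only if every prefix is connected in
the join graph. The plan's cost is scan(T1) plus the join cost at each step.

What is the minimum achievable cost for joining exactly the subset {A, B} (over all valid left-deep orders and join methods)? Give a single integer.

800

Selinger DP over subsets of {A,B}:
  {B}: scan cost=80, card=80
  {A}: scan cost=60, card=60
  {AB}: card=240; try (A,nl_idx)→800, (A,hash)→880, (B,merge)→1120, (A,merge)→1140, (B,hash)→1240, (B,nl)→4860 …(+1); best=800 via (A,nl_idx)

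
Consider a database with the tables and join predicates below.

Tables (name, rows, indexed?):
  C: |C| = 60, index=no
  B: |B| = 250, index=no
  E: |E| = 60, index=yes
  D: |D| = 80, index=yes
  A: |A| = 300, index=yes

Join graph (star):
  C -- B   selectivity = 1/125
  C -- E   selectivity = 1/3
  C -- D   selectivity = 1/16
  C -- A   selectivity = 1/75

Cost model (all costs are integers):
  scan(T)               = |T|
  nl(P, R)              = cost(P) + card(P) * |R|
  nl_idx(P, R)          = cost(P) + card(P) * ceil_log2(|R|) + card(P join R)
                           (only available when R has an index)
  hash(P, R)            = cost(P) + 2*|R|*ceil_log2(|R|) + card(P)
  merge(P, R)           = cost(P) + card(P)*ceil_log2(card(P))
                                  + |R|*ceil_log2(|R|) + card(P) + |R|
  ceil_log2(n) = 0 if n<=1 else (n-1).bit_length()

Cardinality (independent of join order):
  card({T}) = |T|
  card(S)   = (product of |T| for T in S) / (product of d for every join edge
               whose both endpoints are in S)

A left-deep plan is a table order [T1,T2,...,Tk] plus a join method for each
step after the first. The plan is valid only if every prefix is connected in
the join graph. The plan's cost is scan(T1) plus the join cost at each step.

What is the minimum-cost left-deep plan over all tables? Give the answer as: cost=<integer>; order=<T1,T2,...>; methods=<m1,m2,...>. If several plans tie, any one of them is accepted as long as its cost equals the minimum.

Selinger DP (subsets sized 1..n):
  {C}: scan cost=60, card=60
  {B}: scan cost=250, card=250
  {E}: scan cost=60, card=60
  {D}: scan cost=80, card=80
  {A}: scan cost=300, card=300
  {BC}: card=120; try (C,hash)→1220, (B,merge)→2730, (C,merge)→2920, (B,hash)→4120, (B,nl)→15060, (C,nl)→15250; best=1220 via (C,hash)
  {CE}: card=1200; try (E,hash)→840, (C,hash)→840, (E,merge)→900, (C,merge)→900, (E,nl_idx)→1620, (E,nl)→3660 …(+1); best=840 via (E,hash)
  {CD}: card=300; try (D,nl_idx)→780, (C,hash)→880, (D,merge)→1120, (C,merge)→1140, (D,hash)→1240, (D,nl)→4860 …(+1); best=780 via (D,nl_idx)
  {AC}: card=240; try (A,nl_idx)→840, (C,hash)→1320, (A,merge)→3480, (C,merge)→3720, (A,hash)→5520, (A,nl)→18060 …(+1); best=840 via (A,nl_idx)
  {BCE}: card=2400; try (E,hash)→2060, (E,merge)→2600, (E,nl_idx)→4340, (B,hash)→6040, (E,nl)→8420, (B,merge)→17490 …(+1); best=2060 via (E,hash)
  {BCD}: card=600; try (D,hash)→2460, (D,nl_idx)→2660, (D,merge)→2820, (B,hash)→5080, (B,merge)→6030, (D,nl)→10820 …(+1); best=2460 via (D,hash)
  {ABC}: card=480; try (A,nl_idx)→2780, (B,hash)→5080, (A,merge)→5180, (B,merge)→5250, (A,hash)→6740, (A,nl)→37220 …(+1); best=2780 via (A,nl_idx)
  {CDE}: card=6000; try (E,hash)→1800, (D,hash)→3160, (E,merge)→4200, (E,nl_idx)→8580, (D,nl_idx)→15240, (D,merge)→15880 …(+2); best=1800 via (E,hash)
  {ACE}: card=4800; try (E,hash)→1800, (E,merge)→3420, (E,nl_idx)→7080, (A,hash)→7440, (E,nl)→15240, (A,nl_idx)→16440 …(+2); best=1800 via (E,hash)
  {ACD}: card=1200; try (D,hash)→2200, (D,merge)→3640, (D,nl_idx)→3720, (A,nl_idx)→4680, (A,hash)→6480, (A,merge)→6780 …(+2); best=2200 via (D,hash)
  {BCDE}: card=12000; try (E,hash)→3780, (D,hash)→5580, (E,merge)→9480, (B,hash)→11800, (E,nl_idx)→18060, (D,nl_idx)→30860 …(+5); best=3780 via (E,hash)
  {ABCE}: card=9600; try (E,hash)→3980, (E,merge)→8000, (A,hash)→9860, (B,hash)→10600, (E,nl_idx)→15260, (E,nl)→31580 …(+5); best=3980 via (E,hash)
  {ABCD}: card=2400; try (D,hash)→4380, (B,hash)→7400, (D,merge)→8220, (A,hash)→8460, (D,nl_idx)→8540, (A,nl_idx)→10260 …(+5); best=4380 via (D,hash)
  {ACDE}: card=24000; try (E,hash)→4120, (D,hash)→7720, (A,hash)→13200, (E,merge)→17020, (E,nl_idx)→33400, (D,nl_idx)→59400 …(+6); best=4120 via (E,hash)
  {ABCDE}: card=48000; try (E,hash)→7500, (D,hash)→14700, (A,hash)→21180, (B,hash)→32120, (E,merge)→36000, (E,nl_idx)→66780 …(+9); best=7500 via (E,hash)

cost=7500; order=B,C,A,D,E; methods=hash,nl_idx,hash,hash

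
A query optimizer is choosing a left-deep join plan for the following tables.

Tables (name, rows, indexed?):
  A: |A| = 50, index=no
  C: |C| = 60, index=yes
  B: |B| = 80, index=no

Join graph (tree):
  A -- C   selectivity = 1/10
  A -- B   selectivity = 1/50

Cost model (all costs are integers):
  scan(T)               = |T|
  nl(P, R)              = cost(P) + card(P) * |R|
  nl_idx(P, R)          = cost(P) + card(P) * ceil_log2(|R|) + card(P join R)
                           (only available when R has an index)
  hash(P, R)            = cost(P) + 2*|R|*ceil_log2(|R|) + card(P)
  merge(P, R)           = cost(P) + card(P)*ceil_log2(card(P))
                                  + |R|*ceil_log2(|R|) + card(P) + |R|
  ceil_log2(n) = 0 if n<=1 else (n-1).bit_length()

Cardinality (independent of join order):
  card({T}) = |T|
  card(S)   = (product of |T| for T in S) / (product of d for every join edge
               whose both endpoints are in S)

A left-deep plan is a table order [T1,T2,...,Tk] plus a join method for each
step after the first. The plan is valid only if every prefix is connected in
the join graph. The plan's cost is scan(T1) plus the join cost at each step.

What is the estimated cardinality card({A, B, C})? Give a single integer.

Tables in S: A(50), B(80), C(60)
Edges inside S: A-C(d=10), A-B(d=50)
numerator = 50 * 80 * 60 = 240000
denominator = 10 * 50 = 500
card(S) = 240000 / 500 = 480

480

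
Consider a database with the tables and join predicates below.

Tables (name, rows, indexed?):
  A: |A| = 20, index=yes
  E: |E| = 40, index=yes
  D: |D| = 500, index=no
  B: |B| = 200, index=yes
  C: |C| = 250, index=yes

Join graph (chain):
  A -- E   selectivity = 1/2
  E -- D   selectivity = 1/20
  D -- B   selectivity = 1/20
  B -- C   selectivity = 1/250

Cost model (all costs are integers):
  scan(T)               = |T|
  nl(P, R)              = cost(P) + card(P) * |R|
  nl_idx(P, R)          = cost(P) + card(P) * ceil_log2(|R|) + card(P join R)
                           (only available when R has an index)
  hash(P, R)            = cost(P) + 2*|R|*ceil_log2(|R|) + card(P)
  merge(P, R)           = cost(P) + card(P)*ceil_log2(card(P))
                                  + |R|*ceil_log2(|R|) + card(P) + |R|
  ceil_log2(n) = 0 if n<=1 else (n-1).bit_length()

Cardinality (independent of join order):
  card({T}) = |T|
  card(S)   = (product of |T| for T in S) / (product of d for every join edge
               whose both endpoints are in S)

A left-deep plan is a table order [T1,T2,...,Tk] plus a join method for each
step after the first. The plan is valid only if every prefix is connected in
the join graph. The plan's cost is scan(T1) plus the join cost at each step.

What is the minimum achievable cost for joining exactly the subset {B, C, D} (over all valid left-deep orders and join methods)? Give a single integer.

8800

Selinger DP over subsets of {B,C,D}:
  {D}: scan cost=500, card=500
  {B}: scan cost=200, card=200
  {C}: scan cost=250, card=250
  {BD}: card=5000; try (B,hash)→4200, (D,merge)→7000, (B,merge)→7300, (D,hash)→9400, (B,nl_idx)→9500, (D,nl)→100200 …(+1); best=4200 via (B,hash)
  {BC}: card=200; try (C,nl_idx)→2000, (B,nl_idx)→2450, (B,hash)→3700, (C,merge)→4250, (B,merge)→4300, (C,hash)→4400 …(+2); best=2000 via (C,nl_idx)
  {BCD}: card=5000; try (D,merge)→8800, (D,hash)→11200, (C,hash)→13200, (C,nl_idx)→49200, (C,merge)→76450, (D,nl)→102000 …(+1); best=8800 via (D,merge)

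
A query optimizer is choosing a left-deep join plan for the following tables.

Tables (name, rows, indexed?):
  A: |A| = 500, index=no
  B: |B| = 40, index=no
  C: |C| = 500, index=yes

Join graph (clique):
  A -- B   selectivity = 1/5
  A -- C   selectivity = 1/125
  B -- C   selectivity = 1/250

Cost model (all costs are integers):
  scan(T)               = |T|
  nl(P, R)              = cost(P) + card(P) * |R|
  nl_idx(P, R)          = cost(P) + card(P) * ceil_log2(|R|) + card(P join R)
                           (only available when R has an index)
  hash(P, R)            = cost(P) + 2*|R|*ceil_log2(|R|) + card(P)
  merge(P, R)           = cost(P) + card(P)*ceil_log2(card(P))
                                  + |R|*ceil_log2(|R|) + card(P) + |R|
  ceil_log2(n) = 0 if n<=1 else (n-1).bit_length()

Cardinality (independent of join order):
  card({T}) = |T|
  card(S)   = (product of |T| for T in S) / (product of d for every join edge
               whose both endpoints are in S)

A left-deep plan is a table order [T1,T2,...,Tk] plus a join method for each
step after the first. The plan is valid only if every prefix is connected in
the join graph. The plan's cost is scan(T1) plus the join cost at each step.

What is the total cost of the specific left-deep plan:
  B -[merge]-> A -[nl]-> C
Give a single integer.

step 1: scan B: cost=40, card=40
step 2: join A via merge
    card(P join A) = 40*500/(5) = 4000
    cost = 40 + 40*6 + 500*9 + 40 + 500 = 5320
step 3: join C via nl
    card(P join C) = 4000*500/(125*250) = 64
    cost = 5320 + 4000*500 = 2005320

2005320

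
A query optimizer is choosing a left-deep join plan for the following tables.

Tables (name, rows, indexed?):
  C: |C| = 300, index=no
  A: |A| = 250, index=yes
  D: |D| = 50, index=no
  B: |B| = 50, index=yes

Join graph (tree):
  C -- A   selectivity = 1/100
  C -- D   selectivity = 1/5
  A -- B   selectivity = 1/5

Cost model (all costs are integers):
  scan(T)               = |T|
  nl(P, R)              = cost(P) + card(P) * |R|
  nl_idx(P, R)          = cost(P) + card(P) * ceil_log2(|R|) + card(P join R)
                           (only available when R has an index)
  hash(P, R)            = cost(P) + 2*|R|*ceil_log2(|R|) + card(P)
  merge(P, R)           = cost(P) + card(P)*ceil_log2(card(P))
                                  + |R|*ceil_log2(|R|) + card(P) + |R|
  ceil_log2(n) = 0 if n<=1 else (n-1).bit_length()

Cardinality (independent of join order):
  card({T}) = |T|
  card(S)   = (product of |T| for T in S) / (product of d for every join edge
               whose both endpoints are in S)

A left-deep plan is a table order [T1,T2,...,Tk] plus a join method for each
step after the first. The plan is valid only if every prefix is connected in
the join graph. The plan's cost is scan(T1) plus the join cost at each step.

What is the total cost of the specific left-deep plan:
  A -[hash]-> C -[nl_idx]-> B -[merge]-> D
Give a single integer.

step 1: scan A: cost=250, card=250
step 2: join C via hash
    card(P join C) = 250*300/(100) = 750
    cost = 250 + 2*300*9 + 250 = 5900
step 3: join B via nl_idx
    card(P join B) = 750*50/(5) = 7500
    cost = 5900 + 750*6 + 7500 = 17900
step 4: join D via merge
    card(P join D) = 7500*50/(5) = 75000
    cost = 17900 + 7500*13 + 50*6 + 7500 + 50 = 123250

123250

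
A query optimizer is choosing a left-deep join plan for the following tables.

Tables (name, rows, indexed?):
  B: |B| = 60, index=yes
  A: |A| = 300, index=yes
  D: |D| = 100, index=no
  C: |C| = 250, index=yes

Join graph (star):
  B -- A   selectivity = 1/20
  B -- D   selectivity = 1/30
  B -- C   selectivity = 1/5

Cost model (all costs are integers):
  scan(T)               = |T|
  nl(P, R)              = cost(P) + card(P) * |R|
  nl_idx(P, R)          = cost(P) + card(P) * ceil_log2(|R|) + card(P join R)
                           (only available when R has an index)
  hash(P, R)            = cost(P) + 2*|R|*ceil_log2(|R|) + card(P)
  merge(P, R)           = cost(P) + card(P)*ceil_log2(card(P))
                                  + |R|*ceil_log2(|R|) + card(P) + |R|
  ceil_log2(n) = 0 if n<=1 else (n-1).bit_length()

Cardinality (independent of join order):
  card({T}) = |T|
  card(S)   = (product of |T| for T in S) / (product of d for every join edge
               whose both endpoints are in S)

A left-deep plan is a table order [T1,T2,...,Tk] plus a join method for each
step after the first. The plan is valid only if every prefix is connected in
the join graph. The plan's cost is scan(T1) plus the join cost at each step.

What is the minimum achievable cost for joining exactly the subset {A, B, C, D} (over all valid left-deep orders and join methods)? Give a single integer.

10620

Selinger DP over subsets of {A,B,C,D}:
  {B}: scan cost=60, card=60
  {A}: scan cost=300, card=300
  {D}: scan cost=100, card=100
  {C}: scan cost=250, card=250
  {AB}: card=900; try (B,hash)→1320, (A,nl_idx)→1500, (B,nl_idx)→3000, (A,merge)→3480, (B,merge)→3720, (A,hash)→5520 …(+2); best=1320 via (B,hash)
  {BD}: card=200; try (B,nl_idx)→900, (B,hash)→920, (D,merge)→1280, (B,merge)→1320, (D,hash)→1520, (D,nl)→6060 …(+1); best=900 via (B,nl_idx)
  {BC}: card=3000; try (B,hash)→1220, (C,merge)→2730, (B,merge)→2920, (C,nl_idx)→3540, (C,hash)→4120, (B,nl_idx)→4750 …(+2); best=1220 via (B,hash)
  {ABD}: card=3000; try (D,hash)→3620, (A,merge)→5700, (A,nl_idx)→5700, (A,hash)→6500, (D,merge)→12020, (A,nl)→60900 …(+1); best=3620 via (D,hash)
  {ABC}: card=45000; try (C,hash)→6220, (A,hash)→9620, (C,merge)→13470, (A,merge)→43220, (C,nl_idx)→53520, (A,nl_idx)→73220 …(+2); best=6220 via (C,hash)
  {BCD}: card=10000; try (C,merge)→4950, (C,hash)→5100, (D,hash)→5620, (C,nl_idx)→12500, (D,merge)→41020, (C,nl)→50900 …(+1); best=4950 via (C,merge)
  {ABCD}: card=150000; try (C,hash)→10620, (A,hash)→20350, (C,merge)→44870, (D,hash)→52620, (A,merge)→157950, (C,nl_idx)→177620 …(+5); best=10620 via (C,hash)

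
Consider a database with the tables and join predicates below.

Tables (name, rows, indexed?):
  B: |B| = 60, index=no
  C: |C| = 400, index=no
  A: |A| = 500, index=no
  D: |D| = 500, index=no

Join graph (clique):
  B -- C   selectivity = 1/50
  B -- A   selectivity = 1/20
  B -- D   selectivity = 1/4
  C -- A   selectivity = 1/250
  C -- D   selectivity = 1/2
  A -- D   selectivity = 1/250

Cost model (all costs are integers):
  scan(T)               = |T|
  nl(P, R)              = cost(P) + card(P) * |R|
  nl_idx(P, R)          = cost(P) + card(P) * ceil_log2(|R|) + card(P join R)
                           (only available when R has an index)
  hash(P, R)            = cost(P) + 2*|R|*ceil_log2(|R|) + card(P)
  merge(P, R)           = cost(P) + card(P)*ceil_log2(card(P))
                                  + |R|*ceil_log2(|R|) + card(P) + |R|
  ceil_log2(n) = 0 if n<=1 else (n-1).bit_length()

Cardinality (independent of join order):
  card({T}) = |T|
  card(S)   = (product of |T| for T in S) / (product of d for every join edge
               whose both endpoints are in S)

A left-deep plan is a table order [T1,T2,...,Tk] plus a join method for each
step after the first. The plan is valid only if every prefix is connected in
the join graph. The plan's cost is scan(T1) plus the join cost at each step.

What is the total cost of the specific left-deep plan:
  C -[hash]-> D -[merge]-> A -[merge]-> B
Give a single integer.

1824020

step 1: scan C: cost=400, card=400
step 2: join D via hash
    card(P join D) = 400*500/(2) = 100000
    cost = 400 + 2*500*9 + 400 = 9800
step 3: join A via merge
    card(P join A) = 100000*500/(250*250) = 800
    cost = 9800 + 100000*17 + 500*9 + 100000 + 500 = 1814800
step 4: join B via merge
    card(P join B) = 800*60/(50*20*4) = 12
    cost = 1814800 + 800*10 + 60*6 + 800 + 60 = 1824020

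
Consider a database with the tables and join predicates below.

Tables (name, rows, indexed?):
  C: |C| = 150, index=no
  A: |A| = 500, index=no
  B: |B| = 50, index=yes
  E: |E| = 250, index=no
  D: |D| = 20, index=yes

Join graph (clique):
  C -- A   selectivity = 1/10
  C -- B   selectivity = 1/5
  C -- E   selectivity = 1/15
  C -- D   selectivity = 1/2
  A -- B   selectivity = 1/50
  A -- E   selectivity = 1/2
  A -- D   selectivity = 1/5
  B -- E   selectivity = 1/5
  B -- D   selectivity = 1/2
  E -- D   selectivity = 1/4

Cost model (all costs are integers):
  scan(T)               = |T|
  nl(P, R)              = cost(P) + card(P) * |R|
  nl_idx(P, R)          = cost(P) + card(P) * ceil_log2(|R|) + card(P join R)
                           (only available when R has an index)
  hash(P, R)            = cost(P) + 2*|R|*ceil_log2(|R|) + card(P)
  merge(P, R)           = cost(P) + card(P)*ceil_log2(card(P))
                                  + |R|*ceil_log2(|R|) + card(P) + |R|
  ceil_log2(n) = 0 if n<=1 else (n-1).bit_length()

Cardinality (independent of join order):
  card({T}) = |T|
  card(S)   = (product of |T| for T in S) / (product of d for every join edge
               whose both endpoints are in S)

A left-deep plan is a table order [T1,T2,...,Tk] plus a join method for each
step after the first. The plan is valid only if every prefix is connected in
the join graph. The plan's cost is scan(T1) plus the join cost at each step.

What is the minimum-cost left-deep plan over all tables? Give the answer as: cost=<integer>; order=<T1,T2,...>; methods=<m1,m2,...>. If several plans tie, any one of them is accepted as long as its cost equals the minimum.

cost=11200; order=A,B,D,C,E; methods=hash,hash,hash,hash

Selinger DP (subsets sized 1..n):
  {C}: scan cost=150, card=150
  {A}: scan cost=500, card=500
  {B}: scan cost=50, card=50
  {E}: scan cost=250, card=250
  {D}: scan cost=20, card=20
  {AC}: card=7500; try (C,hash)→3400, (A,merge)→6500, (C,merge)→6850, (A,hash)→9300, (A,nl)→75150, (C,nl)→75500; best=3400 via (C,hash)
  {BC}: card=1500; try (B,hash)→900, (C,merge)→1750, (B,merge)→1850, (C,hash)→2500, (B,nl_idx)→2550, (C,nl)→7550 …(+1); best=900 via (B,hash)
  {CE}: card=2500; try (C,hash)→2900, (E,merge)→3750, (C,merge)→3850, (E,hash)→4300, (E,nl)→37650, (C,nl)→37750; best=2900 via (C,hash)
  {CD}: card=1500; try (D,hash)→500, (C,merge)→1490, (D,merge)→1620, (D,nl_idx)→2400, (C,hash)→2440, (C,nl)→3020 …(+1); best=500 via (D,hash)
  {AB}: card=500; try (B,hash)→1600, (B,nl_idx)→4000, (A,merge)→5400, (B,merge)→5850, (A,hash)→9100, (A,nl)→25050 …(+1); best=1600 via (B,hash)
  {AE}: card=62500; try (E,hash)→5000, (A,merge)→7500, (E,merge)→7750, (A,hash)→9500, (A,nl)→125250, (E,nl)→125500; best=5000 via (E,hash)
  {AD}: card=2000; try (D,hash)→1200, (D,nl_idx)→5000, (A,merge)→5140, (D,merge)→5620, (A,hash)→9040, (A,nl)→10020 …(+1); best=1200 via (D,hash)
  {BE}: card=2500; try (B,hash)→1100, (E,merge)→2650, (B,merge)→2850, (E,hash)→4100, (B,nl_idx)→4250, (E,nl)→12550 …(+1); best=1100 via (B,hash)
  {BD}: card=500; try (D,hash)→300, (B,merge)→490, (D,merge)→520, (B,hash)→640, (B,nl_idx)→640, (D,nl_idx)→800 …(+2); best=300 via (D,hash)
  {DE}: card=1250; try (D,hash)→700, (E,merge)→2390, (D,merge)→2620, (D,nl_idx)→2750, (E,hash)→4040, (E,nl)→5020 …(+1); best=700 via (D,hash)
  {ABC}: card=1500; try (C,hash)→4500, (C,merge)→7950, (A,hash)→11400, (B,hash)→11500, (A,merge)→23900, (B,nl_idx)→49900 …(+4); best=4500 via (C,hash)
  {ACE}: card=62500; try (A,hash)→14400, (E,hash)→14900, (A,merge)→40400, (C,hash)→69900, (E,merge)→110650, (C,merge)→1068850 …(+3); best=14400 via (A,hash)
  {ACD}: card=15000; try (C,hash)→5600, (A,hash)→11000, (D,hash)→11100, (A,merge)→23500, (C,merge)→26550, (D,nl_idx)→55900 …(+4); best=5600 via (C,hash)
  {BCE}: card=5000; try (C,hash)→6000, (B,hash)→6000, (E,hash)→6400, (E,merge)→21150, (B,nl_idx)→22900, (C,merge)→34950 …(+4); best=6000 via (C,hash)
  {BCD}: card=7500; try (D,hash)→2600, (B,hash)→2600, (C,hash)→3200, (C,merge)→6650, (D,nl_idx)→15900, (B,nl_idx)→17000 …(+5); best=2600 via (D,hash)
  {CDE}: card=6250; try (C,hash)→4350, (D,hash)→5600, (E,hash)→6000, (C,merge)→17050, (E,merge)→20750, (D,nl_idx)→21650 …(+4); best=4350 via (C,hash)
  {ABE}: card=12500; try (E,hash)→6100, (E,merge)→8850, (A,hash)→12600, (A,merge)→38600, (B,hash)→68100, (E,nl)→126600 …(+4); best=6100 via (E,hash)
  {ABD}: card=1000; try (D,hash)→2300, (B,hash)→3800, (D,nl_idx)→5100, (D,merge)→6720, (A,hash)→9800, (A,merge)→10300 …(+5); best=2300 via (D,hash)
  {ADE}: card=62500; try (E,hash)→7200, (A,hash)→10950, (A,merge)→20700, (E,merge)→27450, (D,hash)→67700, (D,nl_idx)→380000 …(+4); best=7200 via (E,hash)
  {BDE}: card=6250; try (B,hash)→2550, (D,hash)→3800, (E,hash)→4800, (E,merge)→7550, (B,nl_idx)→14450, (B,merge)→16050 …(+5); best=2550 via (B,hash)
  {ABCE}: card=2500; try (E,hash)→10000, (A,hash)→20000, (C,hash)→21000, (E,merge)→24750, (B,hash)→77500, (A,merge)→81000 …(+7); best=10000 via (E,hash)
  {ABCD}: card=1500; try (C,hash)→5700, (D,hash)→6200, (D,nl_idx)→13500, (C,merge)→14650, (A,hash)→19100, (B,hash)→21200 …(+8); best=5700 via (C,hash)
  {ACDE}: card=31250; try (A,hash)→19600, (E,hash)→24600, (C,hash)→72100, (D,hash)→77100, (A,merge)→96850, (E,merge)→232850 …(+7); best=19600 via (A,hash)
  {BCDE}: card=6250; try (D,hash)→11200, (C,hash)→11200, (B,hash)→11200, (E,hash)→14100, (D,nl_idx)→37250, (B,nl_idx)→48100 …(+8); best=11200 via (D,hash)
  {ABDE}: card=6250; try (E,hash)→7300, (E,merge)→15550, (A,hash)→17800, (D,hash)→18800, (B,hash)→70300, (D,nl_idx)→74850 …(+8); best=7300 via (E,hash)
  {ABCDE}: card=625; try (E,hash)→11200, (D,hash)→12700, (C,hash)→15950, (D,nl_idx)→23125, (E,merge)→25950, (A,hash)→26450 …(+11); best=11200 via (E,hash)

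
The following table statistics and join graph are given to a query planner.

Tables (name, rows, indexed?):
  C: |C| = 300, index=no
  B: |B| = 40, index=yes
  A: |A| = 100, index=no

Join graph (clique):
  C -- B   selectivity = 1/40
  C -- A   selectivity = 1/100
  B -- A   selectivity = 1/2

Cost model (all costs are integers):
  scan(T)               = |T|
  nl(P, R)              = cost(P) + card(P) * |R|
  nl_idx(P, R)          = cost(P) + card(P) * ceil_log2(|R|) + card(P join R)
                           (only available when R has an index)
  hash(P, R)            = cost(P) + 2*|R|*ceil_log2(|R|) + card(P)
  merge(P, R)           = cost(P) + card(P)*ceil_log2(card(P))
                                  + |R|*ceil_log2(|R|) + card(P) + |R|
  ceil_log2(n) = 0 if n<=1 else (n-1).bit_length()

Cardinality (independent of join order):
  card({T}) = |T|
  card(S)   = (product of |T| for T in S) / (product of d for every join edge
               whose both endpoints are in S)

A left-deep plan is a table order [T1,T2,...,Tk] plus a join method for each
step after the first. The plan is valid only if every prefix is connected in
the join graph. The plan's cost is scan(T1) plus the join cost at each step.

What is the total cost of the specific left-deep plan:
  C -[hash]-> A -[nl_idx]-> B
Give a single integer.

3950

step 1: scan C: cost=300, card=300
step 2: join A via hash
    card(P join A) = 300*100/(100) = 300
    cost = 300 + 2*100*7 + 300 = 2000
step 3: join B via nl_idx
    card(P join B) = 300*40/(40*2) = 150
    cost = 2000 + 300*6 + 150 = 3950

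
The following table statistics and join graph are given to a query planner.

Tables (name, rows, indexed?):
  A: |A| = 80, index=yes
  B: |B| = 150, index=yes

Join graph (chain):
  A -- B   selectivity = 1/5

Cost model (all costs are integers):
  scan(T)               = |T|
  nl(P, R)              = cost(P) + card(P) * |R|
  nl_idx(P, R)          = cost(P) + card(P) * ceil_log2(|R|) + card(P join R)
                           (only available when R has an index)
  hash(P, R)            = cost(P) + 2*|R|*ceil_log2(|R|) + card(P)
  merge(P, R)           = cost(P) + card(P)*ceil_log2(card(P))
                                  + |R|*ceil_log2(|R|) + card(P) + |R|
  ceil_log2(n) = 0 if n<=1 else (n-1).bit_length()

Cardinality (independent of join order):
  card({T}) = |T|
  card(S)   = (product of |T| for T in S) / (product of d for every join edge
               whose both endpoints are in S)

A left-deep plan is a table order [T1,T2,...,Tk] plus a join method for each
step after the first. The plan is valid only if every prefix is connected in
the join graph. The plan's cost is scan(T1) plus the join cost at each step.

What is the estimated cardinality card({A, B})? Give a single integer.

2400

Tables in S: A(80), B(150)
Edges inside S: A-B(d=5)
numerator = 80 * 150 = 12000
denominator = 5 = 5
card(S) = 12000 / 5 = 2400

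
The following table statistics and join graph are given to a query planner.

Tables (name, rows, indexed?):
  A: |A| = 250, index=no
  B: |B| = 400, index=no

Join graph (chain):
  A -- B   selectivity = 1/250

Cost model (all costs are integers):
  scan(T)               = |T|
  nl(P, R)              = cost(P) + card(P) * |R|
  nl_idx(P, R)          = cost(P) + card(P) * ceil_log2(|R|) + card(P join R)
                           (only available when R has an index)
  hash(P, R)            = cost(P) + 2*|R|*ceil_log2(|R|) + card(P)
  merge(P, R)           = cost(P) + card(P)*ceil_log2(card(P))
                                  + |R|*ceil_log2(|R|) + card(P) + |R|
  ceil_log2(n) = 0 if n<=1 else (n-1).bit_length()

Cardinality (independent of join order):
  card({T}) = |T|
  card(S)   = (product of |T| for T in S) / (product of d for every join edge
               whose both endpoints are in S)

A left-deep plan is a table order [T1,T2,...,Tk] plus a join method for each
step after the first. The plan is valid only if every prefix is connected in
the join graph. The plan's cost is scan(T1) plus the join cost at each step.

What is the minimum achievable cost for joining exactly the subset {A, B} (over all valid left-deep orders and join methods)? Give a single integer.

Selinger DP over subsets of {A,B}:
  {A}: scan cost=250, card=250
  {B}: scan cost=400, card=400
  {AB}: card=400; try (A,hash)→4800, (B,merge)→6500, (A,merge)→6650, (B,hash)→7700, (B,nl)→100250, (A,nl)→100400; best=4800 via (A,hash)

4800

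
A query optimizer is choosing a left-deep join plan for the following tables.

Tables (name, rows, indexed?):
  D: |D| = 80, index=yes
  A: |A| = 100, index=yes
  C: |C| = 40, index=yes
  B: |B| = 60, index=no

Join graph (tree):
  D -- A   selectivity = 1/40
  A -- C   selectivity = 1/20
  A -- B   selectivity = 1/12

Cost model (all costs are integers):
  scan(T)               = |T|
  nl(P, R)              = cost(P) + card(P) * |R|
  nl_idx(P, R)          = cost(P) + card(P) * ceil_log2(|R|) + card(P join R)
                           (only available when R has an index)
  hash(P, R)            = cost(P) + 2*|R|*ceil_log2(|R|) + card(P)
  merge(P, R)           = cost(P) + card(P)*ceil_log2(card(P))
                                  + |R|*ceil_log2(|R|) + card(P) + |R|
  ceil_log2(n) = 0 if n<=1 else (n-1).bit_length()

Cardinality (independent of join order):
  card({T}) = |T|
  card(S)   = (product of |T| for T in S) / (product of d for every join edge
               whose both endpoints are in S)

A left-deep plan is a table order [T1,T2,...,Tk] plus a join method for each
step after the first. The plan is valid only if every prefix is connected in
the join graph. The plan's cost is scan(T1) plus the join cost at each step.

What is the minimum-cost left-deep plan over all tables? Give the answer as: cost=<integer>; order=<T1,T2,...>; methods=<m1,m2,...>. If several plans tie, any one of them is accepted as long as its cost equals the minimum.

Selinger DP (subsets sized 1..n):
  {D}: scan cost=80, card=80
  {A}: scan cost=100, card=100
  {C}: scan cost=40, card=40
  {B}: scan cost=60, card=60
  {AD}: card=200; try (A,nl_idx)→840, (D,nl_idx)→1000, (D,hash)→1320, (A,merge)→1520, (D,merge)→1540, (A,hash)→1560 …(+2); best=840 via (A,nl_idx)
  {AC}: card=200; try (A,nl_idx)→520, (C,hash)→680, (C,nl_idx)→900, (A,merge)→1120, (C,merge)→1180, (A,hash)→1480 …(+2); best=520 via (A,nl_idx)
  {AB}: card=500; try (B,hash)→920, (A,nl_idx)→980, (A,merge)→1280, (B,merge)→1320, (A,hash)→1520, (A,nl)→6060 …(+1); best=920 via (B,hash)
  {ACD}: card=400; try (C,hash)→1520, (D,hash)→1840, (D,nl_idx)→2320, (C,nl_idx)→2440, (C,merge)→2920, (D,merge)→2960 …(+2); best=1520 via (C,hash)
  {ABD}: card=1000; try (B,hash)→1760, (D,hash)→2540, (B,merge)→3060, (D,nl_idx)→5420, (D,merge)→6560, (B,nl)→12840 …(+1); best=1760 via (B,hash)
  {ABC}: card=1000; try (B,hash)→1440, (C,hash)→1900, (B,merge)→2740, (C,nl_idx)→4920, (C,merge)→6200, (B,nl)→12520 …(+1); best=1440 via (B,hash)
  {ABCD}: card=2000; try (B,hash)→2640, (C,hash)→3240, (D,hash)→3560, (B,merge)→5940, (C,nl_idx)→9760, (D,nl_idx)→10440 …(+5); best=2640 via (B,hash)

cost=2640; order=D,A,C,B; methods=nl_idx,hash,hash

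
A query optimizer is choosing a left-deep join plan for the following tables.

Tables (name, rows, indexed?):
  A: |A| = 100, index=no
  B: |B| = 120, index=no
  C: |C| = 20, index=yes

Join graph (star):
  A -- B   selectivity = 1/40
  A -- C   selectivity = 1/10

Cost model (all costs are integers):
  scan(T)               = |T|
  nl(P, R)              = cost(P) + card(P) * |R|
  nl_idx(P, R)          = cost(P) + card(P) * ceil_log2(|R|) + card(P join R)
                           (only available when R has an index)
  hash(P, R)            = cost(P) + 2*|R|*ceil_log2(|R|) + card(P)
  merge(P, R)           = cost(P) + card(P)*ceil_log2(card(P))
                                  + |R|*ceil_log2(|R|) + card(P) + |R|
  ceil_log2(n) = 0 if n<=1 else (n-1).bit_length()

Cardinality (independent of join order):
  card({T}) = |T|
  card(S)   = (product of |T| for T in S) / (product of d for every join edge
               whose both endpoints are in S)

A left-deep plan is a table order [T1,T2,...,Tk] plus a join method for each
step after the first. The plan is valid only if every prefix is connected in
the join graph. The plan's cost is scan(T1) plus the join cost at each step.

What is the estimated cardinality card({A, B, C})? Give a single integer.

600

Tables in S: A(100), B(120), C(20)
Edges inside S: A-B(d=40), A-C(d=10)
numerator = 100 * 120 * 20 = 240000
denominator = 40 * 10 = 400
card(S) = 240000 / 400 = 600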